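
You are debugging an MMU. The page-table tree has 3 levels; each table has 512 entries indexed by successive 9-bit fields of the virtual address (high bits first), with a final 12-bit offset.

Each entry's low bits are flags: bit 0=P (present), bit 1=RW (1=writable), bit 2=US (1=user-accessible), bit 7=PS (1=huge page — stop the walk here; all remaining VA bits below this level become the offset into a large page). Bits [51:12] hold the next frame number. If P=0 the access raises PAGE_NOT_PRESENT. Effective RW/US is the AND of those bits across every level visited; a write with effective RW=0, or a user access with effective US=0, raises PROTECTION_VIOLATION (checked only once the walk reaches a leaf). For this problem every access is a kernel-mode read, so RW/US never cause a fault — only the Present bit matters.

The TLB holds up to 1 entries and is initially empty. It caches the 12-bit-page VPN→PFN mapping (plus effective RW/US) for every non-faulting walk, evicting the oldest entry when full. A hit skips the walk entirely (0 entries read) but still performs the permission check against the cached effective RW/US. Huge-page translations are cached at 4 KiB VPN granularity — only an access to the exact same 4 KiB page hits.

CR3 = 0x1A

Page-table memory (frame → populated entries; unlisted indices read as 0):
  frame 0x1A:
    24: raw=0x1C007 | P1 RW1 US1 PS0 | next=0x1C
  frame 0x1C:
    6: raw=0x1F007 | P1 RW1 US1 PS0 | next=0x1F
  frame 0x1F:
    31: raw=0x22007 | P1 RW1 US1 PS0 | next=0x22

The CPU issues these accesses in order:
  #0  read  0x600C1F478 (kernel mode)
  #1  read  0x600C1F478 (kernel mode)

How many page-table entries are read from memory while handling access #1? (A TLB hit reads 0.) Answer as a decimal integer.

Per-access translation:
#0 VA=0x600C1F478 (r,kernel):
  lvl0: tbl 0x1A, slot 24 ⇒ 0x1C007 (P1/RW1/US1/PS0)
  lvl1: tbl 0x1C, slot 6 ⇒ 0x1F007 (P1/RW1/US1/PS0)
  lvl2: tbl 0x1F, slot 31 ⇒ 0x22007 (P1/RW1/US1/PS0)
  ⇒ phys 0x22478  [3 reads]
#1 VA=0x600C1F478 (r,kernel):
  TLB hit vpn=0x600C1F → PA=0x22478

Entries read for #1: 0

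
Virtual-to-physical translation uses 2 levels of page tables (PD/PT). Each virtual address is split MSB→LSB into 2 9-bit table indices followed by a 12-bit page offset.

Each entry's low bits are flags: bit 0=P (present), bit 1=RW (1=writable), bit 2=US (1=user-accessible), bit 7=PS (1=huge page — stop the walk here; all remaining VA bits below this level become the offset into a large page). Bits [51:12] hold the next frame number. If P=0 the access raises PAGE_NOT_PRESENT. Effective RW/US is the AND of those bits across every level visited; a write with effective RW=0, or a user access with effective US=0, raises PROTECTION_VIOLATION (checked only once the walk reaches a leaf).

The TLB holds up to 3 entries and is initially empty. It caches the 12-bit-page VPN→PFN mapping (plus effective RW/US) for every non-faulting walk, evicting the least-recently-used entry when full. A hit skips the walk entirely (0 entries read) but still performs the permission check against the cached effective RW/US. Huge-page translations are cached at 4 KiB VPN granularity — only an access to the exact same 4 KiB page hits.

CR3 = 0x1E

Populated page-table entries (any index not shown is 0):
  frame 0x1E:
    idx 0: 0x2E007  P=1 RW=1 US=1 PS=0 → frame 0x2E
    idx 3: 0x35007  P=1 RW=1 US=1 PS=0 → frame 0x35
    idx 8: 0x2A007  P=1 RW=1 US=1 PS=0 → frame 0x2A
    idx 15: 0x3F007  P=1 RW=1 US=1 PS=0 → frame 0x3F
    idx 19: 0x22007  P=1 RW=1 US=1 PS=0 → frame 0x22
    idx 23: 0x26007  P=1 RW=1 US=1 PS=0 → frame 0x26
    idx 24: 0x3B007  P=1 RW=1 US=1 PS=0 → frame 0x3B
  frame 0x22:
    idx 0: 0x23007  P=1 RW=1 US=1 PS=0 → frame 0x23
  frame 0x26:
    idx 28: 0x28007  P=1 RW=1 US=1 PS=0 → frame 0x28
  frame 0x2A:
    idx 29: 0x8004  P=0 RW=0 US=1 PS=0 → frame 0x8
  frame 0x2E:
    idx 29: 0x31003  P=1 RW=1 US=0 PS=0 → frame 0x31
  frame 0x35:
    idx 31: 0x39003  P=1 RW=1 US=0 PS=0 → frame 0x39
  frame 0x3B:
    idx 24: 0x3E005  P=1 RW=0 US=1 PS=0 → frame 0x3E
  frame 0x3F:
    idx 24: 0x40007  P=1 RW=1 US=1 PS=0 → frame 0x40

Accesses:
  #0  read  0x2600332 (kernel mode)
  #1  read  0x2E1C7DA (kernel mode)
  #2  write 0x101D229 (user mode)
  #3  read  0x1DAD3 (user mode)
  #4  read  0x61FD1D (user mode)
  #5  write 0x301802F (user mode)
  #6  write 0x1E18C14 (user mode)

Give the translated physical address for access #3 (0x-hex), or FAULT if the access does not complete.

Walk each access:
#0 VA=0x2600332 (r,kernel):
  lvl0: tbl 0x1E, slot 19 ⇒ 0x22007 (P1/RW1/US1/PS0)
  lvl1: tbl 0x22, slot 0 ⇒ 0x23007 (P1/RW1/US1/PS0)
  ⇒ phys 0x23332  [2 reads]
#1 VA=0x2E1C7DA (r,kernel):
  lvl0: tbl 0x1E, slot 23 ⇒ 0x26007 (P1/RW1/US1/PS0)
  lvl1: tbl 0x26, slot 28 ⇒ 0x28007 (P1/RW1/US1/PS0)
  ⇒ phys 0x287DA  [2 reads]
#2 VA=0x101D229 (w,user):
  lvl0: tbl 0x1E, slot 8 ⇒ 0x2A007 (P1/RW1/US1/PS0)
  lvl1: tbl 0x2A, slot 29 ⇒ 0x8004 (P0/RW0/US1/PS0)
  ✗ PAGE_NOT_PRESENT  [2 reads]
#3 VA=0x1DAD3 (r,user):
  lvl0: tbl 0x1E, slot 0 ⇒ 0x2E007 (P1/RW1/US1/PS0)
  lvl1: tbl 0x2E, slot 29 ⇒ 0x31003 (P1/RW1/US0/PS0)
  ✗ PROTECTION_VIOLATION  [2 reads]
#4 VA=0x61FD1D (r,user):
  lvl0: tbl 0x1E, slot 3 ⇒ 0x35007 (P1/RW1/US1/PS0)
  lvl1: tbl 0x35, slot 31 ⇒ 0x39003 (P1/RW1/US0/PS0)
  ✗ PROTECTION_VIOLATION  [2 reads]
#5 VA=0x301802F (w,user):
  lvl0: tbl 0x1E, slot 24 ⇒ 0x3B007 (P1/RW1/US1/PS0)
  lvl1: tbl 0x3B, slot 24 ⇒ 0x3E005 (P1/RW0/US1/PS0)
  ✗ PROTECTION_VIOLATION  [2 reads]
#6 VA=0x1E18C14 (w,user):
  lvl0: tbl 0x1E, slot 15 ⇒ 0x3F007 (P1/RW1/US1/PS0)
  lvl1: tbl 0x3F, slot 24 ⇒ 0x40007 (P1/RW1/US1/PS0)
  ⇒ phys 0x40C14  [2 reads]

Access #3 PA: FAULT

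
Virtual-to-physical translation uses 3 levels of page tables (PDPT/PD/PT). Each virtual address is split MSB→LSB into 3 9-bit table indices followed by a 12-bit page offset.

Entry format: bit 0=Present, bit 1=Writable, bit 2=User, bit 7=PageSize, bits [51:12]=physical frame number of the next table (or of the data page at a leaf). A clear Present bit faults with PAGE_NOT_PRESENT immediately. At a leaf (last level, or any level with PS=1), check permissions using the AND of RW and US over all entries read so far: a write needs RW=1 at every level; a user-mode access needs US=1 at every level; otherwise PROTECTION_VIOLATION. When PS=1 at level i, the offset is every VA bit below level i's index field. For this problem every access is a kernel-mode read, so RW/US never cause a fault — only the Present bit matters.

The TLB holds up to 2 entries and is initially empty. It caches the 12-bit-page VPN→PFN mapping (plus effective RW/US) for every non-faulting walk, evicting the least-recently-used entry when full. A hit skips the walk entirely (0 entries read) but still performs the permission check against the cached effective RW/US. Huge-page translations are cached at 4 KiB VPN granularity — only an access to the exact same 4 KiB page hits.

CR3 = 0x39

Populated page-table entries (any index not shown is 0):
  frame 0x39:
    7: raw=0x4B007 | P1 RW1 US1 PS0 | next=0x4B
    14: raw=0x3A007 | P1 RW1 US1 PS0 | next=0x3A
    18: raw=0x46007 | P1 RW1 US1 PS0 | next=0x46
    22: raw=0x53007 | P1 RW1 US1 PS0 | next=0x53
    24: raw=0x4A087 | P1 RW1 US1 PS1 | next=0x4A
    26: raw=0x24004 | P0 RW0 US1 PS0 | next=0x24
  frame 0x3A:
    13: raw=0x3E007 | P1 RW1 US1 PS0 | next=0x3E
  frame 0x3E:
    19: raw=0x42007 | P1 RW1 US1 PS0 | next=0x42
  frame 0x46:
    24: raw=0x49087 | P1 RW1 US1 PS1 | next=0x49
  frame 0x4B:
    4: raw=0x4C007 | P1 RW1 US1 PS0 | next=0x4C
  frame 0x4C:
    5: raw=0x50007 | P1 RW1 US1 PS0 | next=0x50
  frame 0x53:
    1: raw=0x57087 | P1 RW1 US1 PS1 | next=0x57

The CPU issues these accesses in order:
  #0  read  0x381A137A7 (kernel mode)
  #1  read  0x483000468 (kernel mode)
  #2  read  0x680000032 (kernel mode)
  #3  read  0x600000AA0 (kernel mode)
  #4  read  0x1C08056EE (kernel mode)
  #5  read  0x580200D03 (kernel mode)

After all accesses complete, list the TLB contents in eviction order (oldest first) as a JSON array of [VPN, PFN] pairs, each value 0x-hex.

Trace:
#0 VA=0x381A137A7 (r,kernel):
  L0 @0x39[14] → 0x3A007  P=1,RW=1,US=1,PS=0
  L1 @0x3A[13] → 0x3E007  P=1,RW=1,US=1,PS=0
  L2 @0x3E[19] → 0x42007  P=1,RW=1,US=1,PS=0
  → PA=0x427A7  (3 entries read)
#1 VA=0x483000468 (r,kernel):
  L0 @0x39[18] → 0x46007  P=1,RW=1,US=1,PS=0
  L1 @0x46[24] → 0x49087  P=1,RW=1,US=1,PS=1
  → PA=0x49468 (huge @L1)  (2 entries read)
#2 VA=0x680000032 (r,kernel):
  L0 @0x39[26] → 0x24004  P=0,RW=0,US=1,PS=0
  ✗ PAGE_NOT_PRESENT  [1 reads]
#3 VA=0x600000AA0 (r,kernel):
  L0 @0x39[24] → 0x4A087  P=1,RW=1,US=1,PS=1
  → PA=0x4AAA0 (huge @L0)  (1 entries read)
#4 VA=0x1C08056EE (r,kernel):
  L0 @0x39[7] → 0x4B007  P=1,RW=1,US=1,PS=0
  L1 @0x4B[4] → 0x4C007  P=1,RW=1,US=1,PS=0
  L2 @0x4C[5] → 0x50007  P=1,RW=1,US=1,PS=0
  → PA=0x506EE  (3 entries read)
#5 VA=0x580200D03 (r,kernel):
  L0 @0x39[22] → 0x53007  P=1,RW=1,US=1,PS=0
  L1 @0x53[1] → 0x57087  P=1,RW=1,US=1,PS=1
  → PA=0x57D03 (huge @L1)  (2 entries read)

TLB: [["0x1C0805", "0x50"], ["0x580200", "0x57"]]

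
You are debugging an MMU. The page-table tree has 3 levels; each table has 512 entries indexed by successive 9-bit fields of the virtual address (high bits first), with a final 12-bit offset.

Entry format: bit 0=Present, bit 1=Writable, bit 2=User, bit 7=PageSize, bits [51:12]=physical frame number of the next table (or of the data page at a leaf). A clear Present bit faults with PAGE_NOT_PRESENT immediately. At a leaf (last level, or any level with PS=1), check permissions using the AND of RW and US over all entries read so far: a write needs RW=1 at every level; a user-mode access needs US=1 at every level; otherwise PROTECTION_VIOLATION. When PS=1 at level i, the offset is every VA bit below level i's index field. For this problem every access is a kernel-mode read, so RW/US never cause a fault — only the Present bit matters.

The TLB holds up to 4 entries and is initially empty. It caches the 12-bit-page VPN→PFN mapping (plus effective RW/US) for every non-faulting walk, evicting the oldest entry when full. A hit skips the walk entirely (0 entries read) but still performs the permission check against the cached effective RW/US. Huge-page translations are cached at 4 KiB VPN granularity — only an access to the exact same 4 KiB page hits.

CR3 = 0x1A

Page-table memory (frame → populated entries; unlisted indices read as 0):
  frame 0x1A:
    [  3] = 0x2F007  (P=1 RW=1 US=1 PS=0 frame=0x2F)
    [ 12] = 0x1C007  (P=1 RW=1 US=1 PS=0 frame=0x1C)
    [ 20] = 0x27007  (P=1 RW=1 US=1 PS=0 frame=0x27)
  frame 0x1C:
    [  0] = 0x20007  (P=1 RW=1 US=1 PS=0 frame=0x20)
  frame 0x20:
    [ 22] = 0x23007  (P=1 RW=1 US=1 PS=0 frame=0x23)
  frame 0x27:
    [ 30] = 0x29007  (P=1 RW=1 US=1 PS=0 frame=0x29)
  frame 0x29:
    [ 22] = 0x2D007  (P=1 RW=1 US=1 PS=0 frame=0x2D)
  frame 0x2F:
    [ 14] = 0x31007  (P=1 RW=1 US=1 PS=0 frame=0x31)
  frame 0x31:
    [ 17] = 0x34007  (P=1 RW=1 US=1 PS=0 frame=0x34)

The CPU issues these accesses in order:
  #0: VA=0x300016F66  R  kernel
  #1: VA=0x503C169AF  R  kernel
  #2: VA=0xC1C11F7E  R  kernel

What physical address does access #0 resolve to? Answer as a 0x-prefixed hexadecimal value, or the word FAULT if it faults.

Walk each access:
#0 VA=0x300016F66 (r,kernel):
  L0: frame=0x1A idx=12 entry=0x1C007 [P=1 RW=1 US=1 PS=0]
  L1: frame=0x1C idx=0 entry=0x20007 [P=1 RW=1 US=1 PS=0]
  L2: frame=0x20 idx=22 entry=0x23007 [P=1 RW=1 US=1 PS=0]
  ⇒ phys 0x23F66  [3 reads]
#1 VA=0x503C169AF (r,kernel):
  L0: frame=0x1A idx=20 entry=0x27007 [P=1 RW=1 US=1 PS=0]
  L1: frame=0x27 idx=30 entry=0x29007 [P=1 RW=1 US=1 PS=0]
  L2: frame=0x29 idx=22 entry=0x2D007 [P=1 RW=1 US=1 PS=0]
  ⇒ phys 0x2D9AF  [3 reads]
#2 VA=0xC1C11F7E (r,kernel):
  L0: frame=0x1A idx=3 entry=0x2F007 [P=1 RW=1 US=1 PS=0]
  L1: frame=0x2F idx=14 entry=0x31007 [P=1 RW=1 US=1 PS=0]
  L2: frame=0x31 idx=17 entry=0x34007 [P=1 RW=1 US=1 PS=0]
  ⇒ phys 0x34F7E  [3 reads]

Access #0 PA: 0x23F66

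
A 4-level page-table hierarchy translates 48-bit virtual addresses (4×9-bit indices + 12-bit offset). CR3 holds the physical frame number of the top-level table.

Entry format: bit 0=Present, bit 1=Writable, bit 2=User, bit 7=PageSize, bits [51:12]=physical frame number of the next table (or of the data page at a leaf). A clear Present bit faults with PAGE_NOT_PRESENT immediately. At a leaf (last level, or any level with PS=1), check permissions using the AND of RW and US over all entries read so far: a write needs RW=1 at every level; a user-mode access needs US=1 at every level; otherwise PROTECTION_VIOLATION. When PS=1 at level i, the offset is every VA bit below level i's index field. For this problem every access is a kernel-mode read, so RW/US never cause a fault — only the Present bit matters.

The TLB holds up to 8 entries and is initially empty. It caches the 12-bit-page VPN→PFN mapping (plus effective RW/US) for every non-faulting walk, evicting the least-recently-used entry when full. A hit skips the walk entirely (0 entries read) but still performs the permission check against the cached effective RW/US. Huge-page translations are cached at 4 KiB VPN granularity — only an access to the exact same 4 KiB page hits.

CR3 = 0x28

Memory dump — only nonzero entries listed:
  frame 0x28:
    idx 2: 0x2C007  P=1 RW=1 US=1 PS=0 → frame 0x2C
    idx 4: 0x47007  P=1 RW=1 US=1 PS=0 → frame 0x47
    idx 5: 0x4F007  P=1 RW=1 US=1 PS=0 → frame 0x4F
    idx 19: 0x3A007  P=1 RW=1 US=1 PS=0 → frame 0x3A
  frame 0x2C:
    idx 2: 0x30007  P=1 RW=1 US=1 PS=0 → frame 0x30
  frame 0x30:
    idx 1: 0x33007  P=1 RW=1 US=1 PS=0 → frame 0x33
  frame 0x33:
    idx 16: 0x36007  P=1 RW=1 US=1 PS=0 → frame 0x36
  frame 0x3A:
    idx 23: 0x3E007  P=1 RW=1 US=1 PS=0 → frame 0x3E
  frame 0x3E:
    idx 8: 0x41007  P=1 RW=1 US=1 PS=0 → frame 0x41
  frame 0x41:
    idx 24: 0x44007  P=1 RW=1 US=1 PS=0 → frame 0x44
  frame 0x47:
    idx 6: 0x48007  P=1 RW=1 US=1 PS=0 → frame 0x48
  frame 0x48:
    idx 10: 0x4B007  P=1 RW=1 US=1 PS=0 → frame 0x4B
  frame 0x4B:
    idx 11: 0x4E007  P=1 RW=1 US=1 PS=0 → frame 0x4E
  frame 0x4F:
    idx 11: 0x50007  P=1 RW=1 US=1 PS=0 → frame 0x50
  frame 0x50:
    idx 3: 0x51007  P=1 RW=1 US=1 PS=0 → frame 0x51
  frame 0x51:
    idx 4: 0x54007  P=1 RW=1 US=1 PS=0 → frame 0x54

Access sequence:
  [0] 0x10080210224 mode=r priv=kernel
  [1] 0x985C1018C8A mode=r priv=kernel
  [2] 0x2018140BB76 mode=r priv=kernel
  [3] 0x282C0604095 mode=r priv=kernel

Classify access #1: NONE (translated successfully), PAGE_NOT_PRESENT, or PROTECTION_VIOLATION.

Walk each access:
#0 VA=0x10080210224 (r,kernel):
  lvl0: tbl 0x28, slot 2 ⇒ 0x2C007 (P1/RW1/US1/PS0)
  lvl1: tbl 0x2C, slot 2 ⇒ 0x30007 (P1/RW1/US1/PS0)
  lvl2: tbl 0x30, slot 1 ⇒ 0x33007 (P1/RW1/US1/PS0)
  lvl3: tbl 0x33, slot 16 ⇒ 0x36007 (P1/RW1/US1/PS0)
  → PA=0x36224  (4 entries read)
#1 VA=0x985C1018C8A (r,kernel):
  lvl0: tbl 0x28, slot 19 ⇒ 0x3A007 (P1/RW1/US1/PS0)
  lvl1: tbl 0x3A, slot 23 ⇒ 0x3E007 (P1/RW1/US1/PS0)
  lvl2: tbl 0x3E, slot 8 ⇒ 0x41007 (P1/RW1/US1/PS0)
  lvl3: tbl 0x41, slot 24 ⇒ 0x44007 (P1/RW1/US1/PS0)
  → PA=0x44C8A  (4 entries read)
#2 VA=0x2018140BB76 (r,kernel):
  lvl0: tbl 0x28, slot 4 ⇒ 0x47007 (P1/RW1/US1/PS0)
  lvl1: tbl 0x47, slot 6 ⇒ 0x48007 (P1/RW1/US1/PS0)
  lvl2: tbl 0x48, slot 10 ⇒ 0x4B007 (P1/RW1/US1/PS0)
  lvl3: tbl 0x4B, slot 11 ⇒ 0x4E007 (P1/RW1/US1/PS0)
  → PA=0x4EB76  (4 entries read)
#3 VA=0x282C0604095 (r,kernel):
  lvl0: tbl 0x28, slot 5 ⇒ 0x4F007 (P1/RW1/US1/PS0)
  lvl1: tbl 0x4F, slot 11 ⇒ 0x50007 (P1/RW1/US1/PS0)
  lvl2: tbl 0x50, slot 3 ⇒ 0x51007 (P1/RW1/US1/PS0)
  lvl3: tbl 0x51, slot 4 ⇒ 0x54007 (P1/RW1/US1/PS0)
  → PA=0x54095  (4 entries read)

Access #1 fault: NONE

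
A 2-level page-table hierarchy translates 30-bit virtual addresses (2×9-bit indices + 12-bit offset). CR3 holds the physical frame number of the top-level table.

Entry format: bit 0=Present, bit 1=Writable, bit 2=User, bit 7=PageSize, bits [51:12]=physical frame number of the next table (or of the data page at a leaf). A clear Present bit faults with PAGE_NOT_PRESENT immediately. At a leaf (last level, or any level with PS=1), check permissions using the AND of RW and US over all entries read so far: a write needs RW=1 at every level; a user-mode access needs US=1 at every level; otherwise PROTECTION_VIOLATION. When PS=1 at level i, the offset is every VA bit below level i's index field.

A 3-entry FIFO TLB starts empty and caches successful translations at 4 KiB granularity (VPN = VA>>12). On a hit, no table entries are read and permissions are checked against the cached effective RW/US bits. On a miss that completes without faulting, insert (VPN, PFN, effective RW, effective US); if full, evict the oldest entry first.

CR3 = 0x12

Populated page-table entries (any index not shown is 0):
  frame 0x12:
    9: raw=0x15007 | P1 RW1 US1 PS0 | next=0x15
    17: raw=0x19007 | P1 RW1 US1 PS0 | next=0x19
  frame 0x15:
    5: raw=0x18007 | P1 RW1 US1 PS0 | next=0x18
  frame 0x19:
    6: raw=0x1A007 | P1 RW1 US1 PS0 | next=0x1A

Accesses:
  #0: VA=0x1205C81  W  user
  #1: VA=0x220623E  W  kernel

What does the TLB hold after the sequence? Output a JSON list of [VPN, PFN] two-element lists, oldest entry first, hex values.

Per-access translation:
#0 VA=0x1205C81 (w,user):
  L0 @0x12[9] → 0x15007  P=1,RW=1,US=1,PS=0
  L1 @0x15[5] → 0x18007  P=1,RW=1,US=1,PS=0
  ⇒ phys 0x18C81  [2 reads]
#1 VA=0x220623E (w,kernel):
  L0 @0x12[17] → 0x19007  P=1,RW=1,US=1,PS=0
  L1 @0x19[6] → 0x1A007  P=1,RW=1,US=1,PS=0
  ⇒ phys 0x1A23E  [2 reads]

TLB: [["0x1205", "0x18"], ["0x2206", "0x1A"]]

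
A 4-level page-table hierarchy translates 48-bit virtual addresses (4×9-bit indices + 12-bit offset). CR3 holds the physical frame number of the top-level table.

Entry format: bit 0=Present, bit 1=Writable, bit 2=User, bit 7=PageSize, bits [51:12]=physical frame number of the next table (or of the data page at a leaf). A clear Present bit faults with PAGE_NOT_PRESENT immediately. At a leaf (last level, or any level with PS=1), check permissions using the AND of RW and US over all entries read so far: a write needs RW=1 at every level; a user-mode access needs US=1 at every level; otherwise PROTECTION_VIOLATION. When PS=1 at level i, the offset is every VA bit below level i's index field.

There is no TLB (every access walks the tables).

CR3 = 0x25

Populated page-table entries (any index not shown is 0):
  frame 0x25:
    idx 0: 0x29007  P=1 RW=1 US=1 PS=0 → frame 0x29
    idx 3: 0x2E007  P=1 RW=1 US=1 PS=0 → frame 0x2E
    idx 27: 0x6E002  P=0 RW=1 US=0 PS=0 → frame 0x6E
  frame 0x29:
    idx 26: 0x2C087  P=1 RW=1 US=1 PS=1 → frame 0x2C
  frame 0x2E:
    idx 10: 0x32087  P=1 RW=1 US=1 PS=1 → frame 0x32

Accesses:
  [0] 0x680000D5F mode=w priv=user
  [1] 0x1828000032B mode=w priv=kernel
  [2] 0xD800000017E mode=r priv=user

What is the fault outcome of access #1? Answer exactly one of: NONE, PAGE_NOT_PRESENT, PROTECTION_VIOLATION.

Trace:
#0 VA=0x680000D5F (w,user):
  [0] read 0x25 idx=0: raw=0x29007 flags P=1 W=1 U=1 S=0
  [1] read 0x29 idx=26: raw=0x2C087 flags P=1 W=1 U=1 S=1
  ⇒ phys 0x2CD5F (huge @L1)  [2 reads]
#1 VA=0x1828000032B (w,kernel):
  [0] read 0x25 idx=3: raw=0x2E007 flags P=1 W=1 U=1 S=0
  [1] read 0x2E idx=10: raw=0x32087 flags P=1 W=1 U=1 S=1
  ⇒ phys 0x3232B (huge @L1)  [2 reads]
#2 VA=0xD800000017E (r,user):
  [0] read 0x25 idx=27: raw=0x6E002 flags P=0 W=1 U=0 S=0
  → PAGE_NOT_PRESENT  (1 entries read)

Access #1 fault: NONE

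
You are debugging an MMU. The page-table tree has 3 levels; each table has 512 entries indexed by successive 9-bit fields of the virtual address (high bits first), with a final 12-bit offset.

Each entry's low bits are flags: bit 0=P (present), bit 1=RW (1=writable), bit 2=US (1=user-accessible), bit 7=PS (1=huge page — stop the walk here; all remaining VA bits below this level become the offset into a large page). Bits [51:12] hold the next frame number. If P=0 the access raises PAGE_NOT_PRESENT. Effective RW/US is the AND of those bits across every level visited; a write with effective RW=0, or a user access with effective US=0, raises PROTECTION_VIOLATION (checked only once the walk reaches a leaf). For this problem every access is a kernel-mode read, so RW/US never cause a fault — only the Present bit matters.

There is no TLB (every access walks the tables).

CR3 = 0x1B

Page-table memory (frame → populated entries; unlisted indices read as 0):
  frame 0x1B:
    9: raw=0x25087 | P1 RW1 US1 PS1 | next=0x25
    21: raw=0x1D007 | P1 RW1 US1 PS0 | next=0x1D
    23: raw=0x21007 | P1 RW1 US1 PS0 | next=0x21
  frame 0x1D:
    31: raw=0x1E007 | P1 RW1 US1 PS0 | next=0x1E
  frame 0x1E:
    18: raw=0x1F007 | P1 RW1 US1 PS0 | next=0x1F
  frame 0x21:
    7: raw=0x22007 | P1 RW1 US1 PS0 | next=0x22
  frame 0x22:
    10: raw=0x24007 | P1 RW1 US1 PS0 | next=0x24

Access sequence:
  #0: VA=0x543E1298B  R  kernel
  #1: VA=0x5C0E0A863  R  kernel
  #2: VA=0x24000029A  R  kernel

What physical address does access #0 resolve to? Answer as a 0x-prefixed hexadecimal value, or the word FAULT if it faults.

Walk each access:
#0 VA=0x543E1298B (r,kernel):
  L0 @0x1B[21] → 0x1D007  P=1,RW=1,US=1,PS=0
  L1 @0x1D[31] → 0x1E007  P=1,RW=1,US=1,PS=0
  L2 @0x1E[18] → 0x1F007  P=1,RW=1,US=1,PS=0
  ⇒ phys 0x1F98B  [3 reads]
#1 VA=0x5C0E0A863 (r,kernel):
  L0 @0x1B[23] → 0x21007  P=1,RW=1,US=1,PS=0
  L1 @0x21[7] → 0x22007  P=1,RW=1,US=1,PS=0
  L2 @0x22[10] → 0x24007  P=1,RW=1,US=1,PS=0
  ⇒ phys 0x24863  [3 reads]
#2 VA=0x24000029A (r,kernel):
  L0 @0x1B[9] → 0x25087  P=1,RW=1,US=1,PS=1
  ⇒ phys 0x2529A (huge @L0)  [1 reads]

Access #0 PA: 0x1F98B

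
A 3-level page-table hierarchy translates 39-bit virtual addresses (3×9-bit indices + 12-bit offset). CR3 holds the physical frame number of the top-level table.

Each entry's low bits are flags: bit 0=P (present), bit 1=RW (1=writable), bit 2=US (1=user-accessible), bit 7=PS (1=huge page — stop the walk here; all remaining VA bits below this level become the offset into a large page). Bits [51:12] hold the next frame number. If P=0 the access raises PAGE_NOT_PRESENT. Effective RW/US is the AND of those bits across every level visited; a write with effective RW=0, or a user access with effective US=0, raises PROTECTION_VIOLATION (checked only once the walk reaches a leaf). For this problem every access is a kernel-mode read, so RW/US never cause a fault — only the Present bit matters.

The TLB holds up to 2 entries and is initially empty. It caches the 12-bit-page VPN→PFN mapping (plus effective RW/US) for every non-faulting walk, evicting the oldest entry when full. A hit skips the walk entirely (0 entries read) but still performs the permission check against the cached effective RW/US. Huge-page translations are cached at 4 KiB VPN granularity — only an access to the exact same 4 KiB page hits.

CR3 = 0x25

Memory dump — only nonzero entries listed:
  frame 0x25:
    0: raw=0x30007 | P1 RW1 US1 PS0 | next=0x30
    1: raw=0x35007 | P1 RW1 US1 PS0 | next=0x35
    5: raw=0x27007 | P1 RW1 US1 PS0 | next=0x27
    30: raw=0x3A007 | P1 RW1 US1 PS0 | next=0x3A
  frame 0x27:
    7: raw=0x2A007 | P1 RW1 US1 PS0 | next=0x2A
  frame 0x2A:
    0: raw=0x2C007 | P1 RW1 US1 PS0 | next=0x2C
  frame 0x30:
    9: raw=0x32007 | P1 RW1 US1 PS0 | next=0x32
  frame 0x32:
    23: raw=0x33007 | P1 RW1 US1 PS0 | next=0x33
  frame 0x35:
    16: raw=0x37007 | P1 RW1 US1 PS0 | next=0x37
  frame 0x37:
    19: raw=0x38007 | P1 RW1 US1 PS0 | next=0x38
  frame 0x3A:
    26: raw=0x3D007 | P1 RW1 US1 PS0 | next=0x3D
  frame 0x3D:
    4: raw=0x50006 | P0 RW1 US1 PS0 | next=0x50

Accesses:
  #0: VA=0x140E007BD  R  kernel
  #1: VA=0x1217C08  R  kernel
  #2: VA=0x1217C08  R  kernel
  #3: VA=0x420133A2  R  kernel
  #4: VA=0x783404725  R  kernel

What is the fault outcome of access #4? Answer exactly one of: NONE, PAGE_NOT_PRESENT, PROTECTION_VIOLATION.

Walk each access:
#0 VA=0x140E007BD (r,kernel):
  [0] read 0x25 idx=5: raw=0x27007 flags P=1 W=1 U=1 S=0
  [1] read 0x27 idx=7: raw=0x2A007 flags P=1 W=1 U=1 S=0
  [2] read 0x2A idx=0: raw=0x2C007 flags P=1 W=1 U=1 S=0
  ✓ 0x2C7BD  — 3 lookups
#1 VA=0x1217C08 (r,kernel):
  [0] read 0x25 idx=0: raw=0x30007 flags P=1 W=1 U=1 S=0
  [1] read 0x30 idx=9: raw=0x32007 flags P=1 W=1 U=1 S=0
  [2] read 0x32 idx=23: raw=0x33007 flags P=1 W=1 U=1 S=0
  ✓ 0x33C08  — 3 lookups
#2 VA=0x1217C08 (r,kernel):
  TLB hit vpn=0x1217 → PA=0x33C08
#3 VA=0x420133A2 (r,kernel):
  [0] read 0x25 idx=1: raw=0x35007 flags P=1 W=1 U=1 S=0
  [1] read 0x35 idx=16: raw=0x37007 flags P=1 W=1 U=1 S=0
  [2] read 0x37 idx=19: raw=0x38007 flags P=1 W=1 U=1 S=0
  ✓ 0x383A2  — 3 lookups
#4 VA=0x783404725 (r,kernel):
  [0] read 0x25 idx=30: raw=0x3A007 flags P=1 W=1 U=1 S=0
  [1] read 0x3A idx=26: raw=0x3D007 flags P=1 W=1 U=1 S=0
  [2] read 0x3D idx=4: raw=0x50006 flags P=0 W=1 U=1 S=0
  ✗ PAGE_NOT_PRESENT  [3 reads]

Access #4 fault: PAGE_NOT_PRESENT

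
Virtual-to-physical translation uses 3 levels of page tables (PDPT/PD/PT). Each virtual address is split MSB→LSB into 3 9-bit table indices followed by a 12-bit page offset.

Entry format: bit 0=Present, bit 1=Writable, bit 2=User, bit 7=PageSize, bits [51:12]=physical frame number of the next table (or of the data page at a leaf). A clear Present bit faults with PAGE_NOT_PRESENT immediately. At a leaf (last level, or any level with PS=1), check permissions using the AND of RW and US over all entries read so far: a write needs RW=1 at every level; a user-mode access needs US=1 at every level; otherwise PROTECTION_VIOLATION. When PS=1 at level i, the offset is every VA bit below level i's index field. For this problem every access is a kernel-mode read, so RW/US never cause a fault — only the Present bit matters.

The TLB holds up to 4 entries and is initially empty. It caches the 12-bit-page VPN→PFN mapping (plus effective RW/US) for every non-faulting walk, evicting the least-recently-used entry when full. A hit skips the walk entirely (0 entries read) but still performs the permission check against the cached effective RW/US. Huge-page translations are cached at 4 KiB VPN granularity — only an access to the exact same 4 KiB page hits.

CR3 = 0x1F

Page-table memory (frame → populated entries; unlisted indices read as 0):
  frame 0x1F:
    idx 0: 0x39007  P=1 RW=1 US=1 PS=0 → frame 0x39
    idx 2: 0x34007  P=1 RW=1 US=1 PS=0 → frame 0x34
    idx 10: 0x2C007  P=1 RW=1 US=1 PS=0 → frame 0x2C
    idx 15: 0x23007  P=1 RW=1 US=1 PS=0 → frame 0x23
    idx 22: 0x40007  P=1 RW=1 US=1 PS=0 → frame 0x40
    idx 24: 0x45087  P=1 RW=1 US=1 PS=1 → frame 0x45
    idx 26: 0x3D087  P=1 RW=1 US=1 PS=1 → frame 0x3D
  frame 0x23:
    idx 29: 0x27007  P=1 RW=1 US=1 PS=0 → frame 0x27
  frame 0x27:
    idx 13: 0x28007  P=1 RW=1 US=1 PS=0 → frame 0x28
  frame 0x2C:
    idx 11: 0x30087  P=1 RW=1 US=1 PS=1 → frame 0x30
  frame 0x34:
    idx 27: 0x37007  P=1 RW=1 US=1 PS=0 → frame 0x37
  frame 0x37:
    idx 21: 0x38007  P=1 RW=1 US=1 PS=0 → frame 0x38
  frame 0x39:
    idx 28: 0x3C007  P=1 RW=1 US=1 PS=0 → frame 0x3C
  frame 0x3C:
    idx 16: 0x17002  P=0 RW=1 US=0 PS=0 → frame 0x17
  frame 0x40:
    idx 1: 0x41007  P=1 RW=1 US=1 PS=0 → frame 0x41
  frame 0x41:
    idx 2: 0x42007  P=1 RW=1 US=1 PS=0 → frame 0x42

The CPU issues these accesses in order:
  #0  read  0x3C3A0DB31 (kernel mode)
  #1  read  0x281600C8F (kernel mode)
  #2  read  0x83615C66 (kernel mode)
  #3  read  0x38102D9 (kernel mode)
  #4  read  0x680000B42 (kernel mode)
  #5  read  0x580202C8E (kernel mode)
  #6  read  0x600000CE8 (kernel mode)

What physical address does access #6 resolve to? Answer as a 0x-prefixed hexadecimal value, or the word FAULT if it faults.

Trace:
#0 VA=0x3C3A0DB31 (r,kernel):
  lvl0: tbl 0x1F, slot 15 ⇒ 0x23007 (P1/RW1/US1/PS0)
  lvl1: tbl 0x23, slot 29 ⇒ 0x27007 (P1/RW1/US1/PS0)
  lvl2: tbl 0x27, slot 13 ⇒ 0x28007 (P1/RW1/US1/PS0)
  → PA=0x28B31  (3 entries read)
#1 VA=0x281600C8F (r,kernel):
  lvl0: tbl 0x1F, slot 10 ⇒ 0x2C007 (P1/RW1/US1/PS0)
  lvl1: tbl 0x2C, slot 11 ⇒ 0x30087 (P1/RW1/US1/PS1)
  → PA=0x30C8F (huge @L1)  (2 entries read)
#2 VA=0x83615C66 (r,kernel):
  lvl0: tbl 0x1F, slot 2 ⇒ 0x34007 (P1/RW1/US1/PS0)
  lvl1: tbl 0x34, slot 27 ⇒ 0x37007 (P1/RW1/US1/PS0)
  lvl2: tbl 0x37, slot 21 ⇒ 0x38007 (P1/RW1/US1/PS0)
  → PA=0x38C66  (3 entries read)
#3 VA=0x38102D9 (r,kernel):
  lvl0: tbl 0x1F, slot 0 ⇒ 0x39007 (P1/RW1/US1/PS0)
  lvl1: tbl 0x39, slot 28 ⇒ 0x3C007 (P1/RW1/US1/PS0)
  lvl2: tbl 0x3C, slot 16 ⇒ 0x17002 (P0/RW1/US0/PS0)
  ⇒ fault: PAGE_NOT_PRESENT  — 3 lookups
#4 VA=0x680000B42 (r,kernel):
  lvl0: tbl 0x1F, slot 26 ⇒ 0x3D087 (P1/RW1/US1/PS1)
  → PA=0x3DB42 (huge @L0)  (1 entries read)
#5 VA=0x580202C8E (r,kernel):
  lvl0: tbl 0x1F, slot 22 ⇒ 0x40007 (P1/RW1/US1/PS0)
  lvl1: tbl 0x40, slot 1 ⇒ 0x41007 (P1/RW1/US1/PS0)
  lvl2: tbl 0x41, slot 2 ⇒ 0x42007 (P1/RW1/US1/PS0)
  → PA=0x42C8E  (3 entries read)
#6 VA=0x600000CE8 (r,kernel):
  lvl0: tbl 0x1F, slot 24 ⇒ 0x45087 (P1/RW1/US1/PS1)
  → PA=0x45CE8 (huge @L0)  (1 entries read)

Access #6 PA: 0x45CE8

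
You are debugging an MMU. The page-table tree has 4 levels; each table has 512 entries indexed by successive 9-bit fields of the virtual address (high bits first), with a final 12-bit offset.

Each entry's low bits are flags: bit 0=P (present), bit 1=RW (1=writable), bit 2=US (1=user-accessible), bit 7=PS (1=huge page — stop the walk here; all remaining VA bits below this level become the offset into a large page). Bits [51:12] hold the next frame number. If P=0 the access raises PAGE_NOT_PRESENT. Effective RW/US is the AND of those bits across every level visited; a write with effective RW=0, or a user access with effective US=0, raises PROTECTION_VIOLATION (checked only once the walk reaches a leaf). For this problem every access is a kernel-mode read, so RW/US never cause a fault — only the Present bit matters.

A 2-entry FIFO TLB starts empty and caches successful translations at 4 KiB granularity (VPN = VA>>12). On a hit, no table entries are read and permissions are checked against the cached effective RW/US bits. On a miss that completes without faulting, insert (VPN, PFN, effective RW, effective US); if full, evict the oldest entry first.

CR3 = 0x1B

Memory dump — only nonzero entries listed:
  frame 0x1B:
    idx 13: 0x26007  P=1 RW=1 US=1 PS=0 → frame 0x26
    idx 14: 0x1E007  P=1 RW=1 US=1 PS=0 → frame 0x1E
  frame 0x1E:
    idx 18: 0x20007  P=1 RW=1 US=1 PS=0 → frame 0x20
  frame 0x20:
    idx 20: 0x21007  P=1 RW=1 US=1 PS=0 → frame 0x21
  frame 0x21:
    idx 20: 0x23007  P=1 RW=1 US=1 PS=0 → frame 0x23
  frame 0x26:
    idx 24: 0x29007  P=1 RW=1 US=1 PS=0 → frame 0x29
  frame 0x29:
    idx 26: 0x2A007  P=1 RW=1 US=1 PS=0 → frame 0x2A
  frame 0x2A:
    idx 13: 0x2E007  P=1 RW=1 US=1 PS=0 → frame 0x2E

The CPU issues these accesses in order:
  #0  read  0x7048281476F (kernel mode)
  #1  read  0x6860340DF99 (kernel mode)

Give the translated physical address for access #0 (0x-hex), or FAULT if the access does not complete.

Trace:
#0 VA=0x7048281476F (r,kernel):
  lvl0: tbl 0x1B, slot 14 ⇒ 0x1E007 (P1/RW1/US1/PS0)
  lvl1: tbl 0x1E, slot 18 ⇒ 0x20007 (P1/RW1/US1/PS0)
  lvl2: tbl 0x20, slot 20 ⇒ 0x21007 (P1/RW1/US1/PS0)
  lvl3: tbl 0x21, slot 20 ⇒ 0x23007 (P1/RW1/US1/PS0)
  ✓ 0x2376F  — 4 lookups
#1 VA=0x6860340DF99 (r,kernel):
  lvl0: tbl 0x1B, slot 13 ⇒ 0x26007 (P1/RW1/US1/PS0)
  lvl1: tbl 0x26, slot 24 ⇒ 0x29007 (P1/RW1/US1/PS0)
  lvl2: tbl 0x29, slot 26 ⇒ 0x2A007 (P1/RW1/US1/PS0)
  lvl3: tbl 0x2A, slot 13 ⇒ 0x2E007 (P1/RW1/US1/PS0)
  ✓ 0x2EF99  — 4 lookups

Access #0 PA: 0x2376F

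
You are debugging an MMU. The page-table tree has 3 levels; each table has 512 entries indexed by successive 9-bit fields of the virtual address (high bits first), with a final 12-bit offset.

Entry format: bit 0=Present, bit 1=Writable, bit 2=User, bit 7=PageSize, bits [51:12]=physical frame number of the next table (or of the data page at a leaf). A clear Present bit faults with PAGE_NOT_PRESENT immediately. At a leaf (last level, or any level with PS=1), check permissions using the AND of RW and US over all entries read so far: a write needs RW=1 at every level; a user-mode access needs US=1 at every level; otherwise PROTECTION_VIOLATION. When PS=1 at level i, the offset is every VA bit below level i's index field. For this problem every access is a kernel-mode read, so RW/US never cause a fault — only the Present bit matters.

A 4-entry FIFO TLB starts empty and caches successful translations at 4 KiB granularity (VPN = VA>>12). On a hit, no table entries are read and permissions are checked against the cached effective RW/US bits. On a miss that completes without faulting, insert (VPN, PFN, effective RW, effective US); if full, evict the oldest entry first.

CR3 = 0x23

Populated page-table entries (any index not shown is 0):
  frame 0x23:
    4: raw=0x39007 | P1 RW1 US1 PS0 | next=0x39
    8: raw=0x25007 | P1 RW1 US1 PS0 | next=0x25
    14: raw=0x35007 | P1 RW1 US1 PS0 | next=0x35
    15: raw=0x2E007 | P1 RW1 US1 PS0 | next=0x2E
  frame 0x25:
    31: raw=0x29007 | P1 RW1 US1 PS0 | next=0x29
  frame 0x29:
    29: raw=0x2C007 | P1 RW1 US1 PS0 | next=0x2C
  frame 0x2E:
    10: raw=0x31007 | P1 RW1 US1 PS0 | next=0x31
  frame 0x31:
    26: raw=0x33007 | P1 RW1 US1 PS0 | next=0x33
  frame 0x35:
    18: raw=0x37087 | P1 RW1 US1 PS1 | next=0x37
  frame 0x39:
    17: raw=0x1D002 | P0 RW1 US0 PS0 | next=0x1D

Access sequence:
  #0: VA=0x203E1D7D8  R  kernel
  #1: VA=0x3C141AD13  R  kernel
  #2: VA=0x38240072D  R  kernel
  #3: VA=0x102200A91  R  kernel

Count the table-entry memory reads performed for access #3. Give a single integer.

Walk each access:
#0 VA=0x203E1D7D8 (r,kernel):
  L0: frame=0x23 idx=8 entry=0x25007 [P=1 RW=1 US=1 PS=0]
  L1: frame=0x25 idx=31 entry=0x29007 [P=1 RW=1 US=1 PS=0]
  L2: frame=0x29 idx=29 entry=0x2C007 [P=1 RW=1 US=1 PS=0]
  ✓ 0x2C7D8  — 3 lookups
#1 VA=0x3C141AD13 (r,kernel):
  L0: frame=0x23 idx=15 entry=0x2E007 [P=1 RW=1 US=1 PS=0]
  L1: frame=0x2E idx=10 entry=0x31007 [P=1 RW=1 US=1 PS=0]
  L2: frame=0x31 idx=26 entry=0x33007 [P=1 RW=1 US=1 PS=0]
  ✓ 0x33D13  — 3 lookups
#2 VA=0x38240072D (r,kernel):
  L0: frame=0x23 idx=14 entry=0x35007 [P=1 RW=1 US=1 PS=0]
  L1: frame=0x35 idx=18 entry=0x37087 [P=1 RW=1 US=1 PS=1]
  ✓ 0x3772D (huge @L1)  — 2 lookups
#3 VA=0x102200A91 (r,kernel):
  L0: frame=0x23 idx=4 entry=0x39007 [P=1 RW=1 US=1 PS=0]
  L1: frame=0x39 idx=17 entry=0x1D002 [P=0 RW=1 US=0 PS=0]
  ⇒ fault: PAGE_NOT_PRESENT  — 2 lookups

Entries read for #3: 2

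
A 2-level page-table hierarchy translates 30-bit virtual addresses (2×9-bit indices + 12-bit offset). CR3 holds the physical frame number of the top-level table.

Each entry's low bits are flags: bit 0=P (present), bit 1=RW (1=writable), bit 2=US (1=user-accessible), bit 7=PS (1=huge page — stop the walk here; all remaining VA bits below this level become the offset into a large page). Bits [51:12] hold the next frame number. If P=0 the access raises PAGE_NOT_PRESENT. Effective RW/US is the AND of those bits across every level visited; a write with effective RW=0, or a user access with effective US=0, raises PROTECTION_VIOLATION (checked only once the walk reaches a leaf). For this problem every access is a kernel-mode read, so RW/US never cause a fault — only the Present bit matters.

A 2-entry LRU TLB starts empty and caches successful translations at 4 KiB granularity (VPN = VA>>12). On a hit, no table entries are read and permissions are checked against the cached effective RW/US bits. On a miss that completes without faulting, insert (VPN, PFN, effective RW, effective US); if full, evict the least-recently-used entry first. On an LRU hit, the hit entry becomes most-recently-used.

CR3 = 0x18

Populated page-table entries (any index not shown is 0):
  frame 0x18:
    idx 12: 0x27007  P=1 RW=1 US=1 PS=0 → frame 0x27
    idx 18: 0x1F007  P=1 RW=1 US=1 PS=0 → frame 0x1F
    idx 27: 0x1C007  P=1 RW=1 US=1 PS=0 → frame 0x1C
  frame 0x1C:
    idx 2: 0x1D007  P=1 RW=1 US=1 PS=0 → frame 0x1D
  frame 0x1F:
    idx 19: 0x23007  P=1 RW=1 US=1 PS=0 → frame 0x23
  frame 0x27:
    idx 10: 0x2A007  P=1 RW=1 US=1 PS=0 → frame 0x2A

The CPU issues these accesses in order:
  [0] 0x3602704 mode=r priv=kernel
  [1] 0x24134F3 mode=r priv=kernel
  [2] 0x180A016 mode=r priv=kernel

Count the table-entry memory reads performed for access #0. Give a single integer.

Trace:
#0 VA=0x3602704 (r,kernel):
  L0 @0x18[27] → 0x1C007  P=1,RW=1,US=1,PS=0
  L1 @0x1C[2] → 0x1D007  P=1,RW=1,US=1,PS=0
  ✓ 0x1D704  — 2 lookups
#1 VA=0x24134F3 (r,kernel):
  L0 @0x18[18] → 0x1F007  P=1,RW=1,US=1,PS=0
  L1 @0x1F[19] → 0x23007  P=1,RW=1,US=1,PS=0
  ✓ 0x234F3  — 2 lookups
#2 VA=0x180A016 (r,kernel):
  L0 @0x18[12] → 0x27007  P=1,RW=1,US=1,PS=0
  L1 @0x27[10] → 0x2A007  P=1,RW=1,US=1,PS=0
  ✓ 0x2A016  — 2 lookups

Entries read for #0: 2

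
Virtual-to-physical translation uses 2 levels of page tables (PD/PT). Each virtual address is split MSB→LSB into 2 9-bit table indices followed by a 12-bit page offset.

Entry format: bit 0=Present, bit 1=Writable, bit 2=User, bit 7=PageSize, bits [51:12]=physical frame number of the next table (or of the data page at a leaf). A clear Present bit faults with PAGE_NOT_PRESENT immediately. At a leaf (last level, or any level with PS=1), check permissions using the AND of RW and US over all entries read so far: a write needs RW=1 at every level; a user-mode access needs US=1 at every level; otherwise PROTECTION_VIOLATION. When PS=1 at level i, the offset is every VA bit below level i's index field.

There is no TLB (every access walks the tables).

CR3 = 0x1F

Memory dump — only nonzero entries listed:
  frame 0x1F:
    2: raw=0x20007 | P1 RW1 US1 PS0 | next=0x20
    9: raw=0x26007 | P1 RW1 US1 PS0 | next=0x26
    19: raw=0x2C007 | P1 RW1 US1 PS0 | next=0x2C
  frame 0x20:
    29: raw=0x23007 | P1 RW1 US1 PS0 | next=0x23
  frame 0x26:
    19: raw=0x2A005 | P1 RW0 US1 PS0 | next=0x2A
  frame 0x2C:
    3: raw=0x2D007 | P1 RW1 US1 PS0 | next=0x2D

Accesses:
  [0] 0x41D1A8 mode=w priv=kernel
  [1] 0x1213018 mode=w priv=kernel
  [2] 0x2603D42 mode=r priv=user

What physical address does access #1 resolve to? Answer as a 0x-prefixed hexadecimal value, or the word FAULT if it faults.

Trace:
#0 VA=0x41D1A8 (w,kernel):
  L0 @0x1F[2] → 0x20007  P=1,RW=1,US=1,PS=0
  L1 @0x20[29] → 0x23007  P=1,RW=1,US=1,PS=0
  ⇒ phys 0x231A8  [2 reads]
#1 VA=0x1213018 (w,kernel):
  L0 @0x1F[9] → 0x26007  P=1,RW=1,US=1,PS=0
  L1 @0x26[19] → 0x2A005  P=1,RW=0,US=1,PS=0
  ⇒ fault: PROTECTION_VIOLATION  — 2 lookups
#2 VA=0x2603D42 (r,user):
  L0 @0x1F[19] → 0x2C007  P=1,RW=1,US=1,PS=0
  L1 @0x2C[3] → 0x2D007  P=1,RW=1,US=1,PS=0
  ⇒ phys 0x2DD42  [2 reads]

Access #1 PA: FAULT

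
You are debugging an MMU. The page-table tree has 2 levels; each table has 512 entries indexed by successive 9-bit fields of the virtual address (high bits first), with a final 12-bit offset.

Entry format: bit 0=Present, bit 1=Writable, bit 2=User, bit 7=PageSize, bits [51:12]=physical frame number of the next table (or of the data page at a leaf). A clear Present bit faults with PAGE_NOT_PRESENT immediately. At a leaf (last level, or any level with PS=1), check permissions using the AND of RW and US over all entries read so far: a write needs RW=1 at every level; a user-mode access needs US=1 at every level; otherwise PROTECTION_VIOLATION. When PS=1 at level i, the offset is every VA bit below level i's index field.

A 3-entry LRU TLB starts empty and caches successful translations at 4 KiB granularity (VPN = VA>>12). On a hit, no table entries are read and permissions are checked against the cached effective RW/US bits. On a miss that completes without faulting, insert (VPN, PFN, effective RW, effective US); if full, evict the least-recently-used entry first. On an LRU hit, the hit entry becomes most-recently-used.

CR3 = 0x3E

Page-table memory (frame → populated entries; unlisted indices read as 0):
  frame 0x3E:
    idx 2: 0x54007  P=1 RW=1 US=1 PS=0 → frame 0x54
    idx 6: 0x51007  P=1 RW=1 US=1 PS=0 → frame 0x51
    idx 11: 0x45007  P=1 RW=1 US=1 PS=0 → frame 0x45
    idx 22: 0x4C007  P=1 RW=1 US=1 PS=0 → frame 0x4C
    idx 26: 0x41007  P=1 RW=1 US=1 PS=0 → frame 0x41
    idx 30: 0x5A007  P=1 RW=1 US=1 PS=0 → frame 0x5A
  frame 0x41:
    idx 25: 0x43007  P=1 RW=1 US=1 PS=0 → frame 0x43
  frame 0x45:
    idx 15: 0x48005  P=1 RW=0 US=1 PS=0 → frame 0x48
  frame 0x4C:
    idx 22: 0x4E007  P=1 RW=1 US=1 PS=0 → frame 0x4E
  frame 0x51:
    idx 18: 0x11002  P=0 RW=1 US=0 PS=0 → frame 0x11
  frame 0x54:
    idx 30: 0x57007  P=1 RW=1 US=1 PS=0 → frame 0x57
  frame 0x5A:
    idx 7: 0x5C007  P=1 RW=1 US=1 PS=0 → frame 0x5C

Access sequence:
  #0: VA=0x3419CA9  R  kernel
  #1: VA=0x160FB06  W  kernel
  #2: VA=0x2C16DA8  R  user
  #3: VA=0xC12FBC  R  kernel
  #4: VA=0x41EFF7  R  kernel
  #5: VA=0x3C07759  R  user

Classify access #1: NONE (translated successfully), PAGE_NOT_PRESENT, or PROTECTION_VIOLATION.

Trace:
#0 VA=0x3419CA9 (r,kernel):
  L0 @0x3E[26] → 0x41007  P=1,RW=1,US=1,PS=0
  L1 @0x41[25] → 0x43007  P=1,RW=1,US=1,PS=0
  ✓ 0x43CA9  — 2 lookups
#1 VA=0x160FB06 (w,kernel):
  L0 @0x3E[11] → 0x45007  P=1,RW=1,US=1,PS=0
  L1 @0x45[15] → 0x48005  P=1,RW=0,US=1,PS=0
  → PROTECTION_VIOLATION  (2 entries read)
#2 VA=0x2C16DA8 (r,user):
  L0 @0x3E[22] → 0x4C007  P=1,RW=1,US=1,PS=0
  L1 @0x4C[22] → 0x4E007  P=1,RW=1,US=1,PS=0
  ✓ 0x4EDA8  — 2 lookups
#3 VA=0xC12FBC (r,kernel):
  L0 @0x3E[6] → 0x51007  P=1,RW=1,US=1,PS=0
  L1 @0x51[18] → 0x11002  P=0,RW=1,US=0,PS=0
  → PAGE_NOT_PRESENT  (2 entries read)
#4 VA=0x41EFF7 (r,kernel):
  L0 @0x3E[2] → 0x54007  P=1,RW=1,US=1,PS=0
  L1 @0x54[30] → 0x57007  P=1,RW=1,US=1,PS=0
  ✓ 0x57FF7  — 2 lookups
#5 VA=0x3C07759 (r,user):
  L0 @0x3E[30] → 0x5A007  P=1,RW=1,US=1,PS=0
  L1 @0x5A[7] → 0x5C007  P=1,RW=1,US=1,PS=0
  ✓ 0x5C759  — 2 lookups

Access #1 fault: PROTECTION_VIOLATION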